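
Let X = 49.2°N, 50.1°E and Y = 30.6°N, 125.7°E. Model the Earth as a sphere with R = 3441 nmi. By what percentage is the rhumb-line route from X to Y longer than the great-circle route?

Great circle: σ = 1.0178 rad → d_gc = Rσ = 3502.4 nmi
Rhumb: Δφ = -0.3246, Δλ = +1.3195, Δψ = -0.4277, q = Δφ/Δψ = 0.7590 → d_rh = R√(Δφ²+q²Δλ²) = 3622.6 nmi
Excess = (3622.6 − 3502.4) / 3502.4 = 120.2 / 3502.4 = 3.43% ≈ 3.4%

3.4%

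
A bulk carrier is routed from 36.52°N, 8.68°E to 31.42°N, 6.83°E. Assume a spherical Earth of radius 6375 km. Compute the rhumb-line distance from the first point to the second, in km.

Δψ = ln[tan(π/4+φ₂/2)/tan(π/4+φ₁/2)] = -0.1074;  Δφ = -0.0890 rad,  Δλ = -0.0323 rad
q = Δφ/Δψ = 0.8288
d = R·√(Δφ² + q²Δλ²) = 6375·0.09295 = 593 km

593 km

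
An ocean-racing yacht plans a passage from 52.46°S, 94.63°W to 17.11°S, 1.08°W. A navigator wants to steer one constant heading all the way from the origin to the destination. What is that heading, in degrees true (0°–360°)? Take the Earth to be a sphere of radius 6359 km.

64.6°

Δψ = ln[tan(π/4+φ₂/2)/tan(π/4+φ₁/2)] = +0.7761
Δλ = +1.6328 rad (taken the short way round)
course = atan2(Δλ, Δψ) = 64.58°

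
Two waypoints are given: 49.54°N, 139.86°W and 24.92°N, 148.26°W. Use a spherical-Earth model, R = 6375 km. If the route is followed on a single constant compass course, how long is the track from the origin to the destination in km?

Rhumb course C = atan2(Δλ, Δψ) with Δψ = ln[tan(π/4+φ₂/2)/tan(π/4+φ₁/2)] = -0.5489, Δλ = -0.1466 → C = 194.95°
d = R·|Δφ| / |cos C| = 6375·0.42970 / 0.96613 = 2835 km

2835 km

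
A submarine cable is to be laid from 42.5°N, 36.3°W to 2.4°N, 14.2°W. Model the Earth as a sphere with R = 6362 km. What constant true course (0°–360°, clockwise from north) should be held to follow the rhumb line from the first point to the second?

153.7°

Meridional parts: M(φ₁)=+0.8210, M(φ₂)=+0.0419 → ΔM = -0.7791;  Δλ = +0.3857 rad
tan C = Δλ / ΔM = -0.4951 → C = 153.66°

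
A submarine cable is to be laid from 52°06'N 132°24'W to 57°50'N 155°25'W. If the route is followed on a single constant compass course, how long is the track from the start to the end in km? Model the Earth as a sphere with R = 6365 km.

Rhumb course C = atan2(Δλ, Δψ) with Δψ = ln[tan(π/4+φ₂/2)/tan(π/4+φ₁/2)] = +0.1747, Δλ = -0.4017 → C = 293.50°
d = R·|Δφ| / |cos C| = 6365·0.10007 / 0.39877 = 1597 km

1597 km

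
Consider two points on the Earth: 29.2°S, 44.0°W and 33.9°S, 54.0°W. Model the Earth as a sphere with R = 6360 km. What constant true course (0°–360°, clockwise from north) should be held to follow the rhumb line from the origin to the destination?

241.1°

Δψ = ln[tan(π/4+φ₂/2)/tan(π/4+φ₁/2)] = -0.0963
Δλ = -0.1745 rad (taken the short way round)
course = atan2(Δλ, Δψ) = 241.11°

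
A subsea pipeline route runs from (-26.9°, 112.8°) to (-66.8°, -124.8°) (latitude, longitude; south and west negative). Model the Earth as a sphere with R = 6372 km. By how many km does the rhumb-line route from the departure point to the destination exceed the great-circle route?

1177 km

Great circle: cos σ = sin φ₁ sin φ₂ + cos φ₁ cos φ₂ cos Δλ,  σ = 1.3412 rad → d_gc = 8546.0 km
Rhumb line: Δψ = -1.0957, q = Δφ/Δψ = 0.6356, d_rh = R√(Δφ²+q²Δλ²) = 9723.4 km
Excess = 9723.4 − 8546.0 = 1177.4 ≈ 1177 km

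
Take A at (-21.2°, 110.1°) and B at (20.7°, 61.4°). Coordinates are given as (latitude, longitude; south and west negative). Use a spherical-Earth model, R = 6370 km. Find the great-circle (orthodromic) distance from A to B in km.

7048 km

Haversine: a = sin²(Δφ/2)+cos φ₁ cos φ₂ sin²(Δλ/2) = 0.27611;  σ = 2·atan2(√a,√(1−a))
σ = 63.398° → d = Rσ = 6370·1.10651 = 7048 km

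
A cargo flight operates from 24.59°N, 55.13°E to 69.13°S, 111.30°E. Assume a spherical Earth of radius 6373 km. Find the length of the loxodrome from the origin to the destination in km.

Δψ = ln[tan(π/4+φ₂/2)/tan(π/4+φ₁/2)] = -2.1349;  Δφ = -1.6357 rad,  Δλ = +0.9804 rad
q = Δφ/Δψ = 0.7662
d = R·√(Δφ² + q²Δλ²) = 6373·1.79994 = 11471 km

11471 km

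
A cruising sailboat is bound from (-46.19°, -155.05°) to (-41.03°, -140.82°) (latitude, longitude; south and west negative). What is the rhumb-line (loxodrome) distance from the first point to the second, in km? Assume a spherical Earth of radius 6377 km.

Δψ = ln[tan(π/4+φ₂/2)/tan(π/4+φ₁/2)] = +0.1245;  Δφ = +0.0901 rad,  Δλ = +0.2484 rad
q = Δφ/Δψ = 0.7234
d = R·√(Δφ² + q²Δλ²) = 6377·0.20096 = 1282 km

1282 km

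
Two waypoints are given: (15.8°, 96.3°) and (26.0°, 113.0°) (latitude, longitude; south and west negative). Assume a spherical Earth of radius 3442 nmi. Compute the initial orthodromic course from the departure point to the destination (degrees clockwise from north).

N = sin Δλ·cos φ₂ = +0.2583;  D = cos φ₁ sin φ₂ − sin φ₁ cos φ₂ cos Δλ = +0.1874
initial course = atan2(N, D) = 54.04°

54.0°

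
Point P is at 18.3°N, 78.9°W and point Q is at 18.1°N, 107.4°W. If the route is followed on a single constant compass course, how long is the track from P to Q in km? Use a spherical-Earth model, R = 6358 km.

Δψ = ln[tan(π/4+φ₂/2)/tan(π/4+φ₁/2)] = -0.0037;  Δφ = -0.0035 rad,  Δλ = -0.4974 rad
q = Δφ/Δψ = 0.9500
d = R·√(Δφ² + q²Δλ²) = 6358·0.47255 = 3004 km

3004 km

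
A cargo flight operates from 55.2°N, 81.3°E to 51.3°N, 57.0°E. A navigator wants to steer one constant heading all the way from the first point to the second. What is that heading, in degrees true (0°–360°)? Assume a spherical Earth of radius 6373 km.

255.0°

Meridional parts: M(φ₁)=+1.1603, M(φ₂)=+1.0465 → ΔM = -0.1139;  Δλ = -0.4241 rad
tan C = Δλ / ΔM = +3.7247 → C = 254.97°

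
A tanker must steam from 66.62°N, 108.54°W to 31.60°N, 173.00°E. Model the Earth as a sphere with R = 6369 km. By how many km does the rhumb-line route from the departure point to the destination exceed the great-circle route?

Great circle: cos σ = sin φ₁ sin φ₂ + cos φ₁ cos φ₂ cos Δλ,  σ = 0.9901 rad → d_gc = 6306.2 km
Rhumb line: Δψ = -0.9937, q = Δφ/Δψ = 0.6151, d_rh = R√(Δφ²+q²Δλ²) = 6628.3 km
Excess = 6628.3 − 6306.2 = 322.1 ≈ 322 km

322 km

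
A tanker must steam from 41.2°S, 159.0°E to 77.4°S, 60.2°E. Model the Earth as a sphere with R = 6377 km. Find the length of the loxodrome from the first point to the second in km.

6356 km

Rhumb course C = atan2(Δλ, Δψ) with Δψ = ln[tan(π/4+φ₂/2)/tan(π/4+φ₁/2)] = -1.4131, Δλ = -1.7244 → C = 230.67°
d = R·|Δφ| / |cos C| = 6377·0.63181 / 0.63385 = 6356 km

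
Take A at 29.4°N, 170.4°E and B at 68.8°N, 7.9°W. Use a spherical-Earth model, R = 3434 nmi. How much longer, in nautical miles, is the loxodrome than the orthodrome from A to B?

Great circle: cos σ = sin φ₁ sin φ₂ + cos φ₁ cos φ₂ cos Δλ,  σ = 1.4275 rad → d_gc = 4902.2 nmi
Rhumb line: Δψ = +1.1386, q = Δφ/Δψ = 0.6039, d_rh = R√(Δφ²+q²Δλ²) = 6872.4 nmi
Excess = 6872.4 − 4902.2 = 1970.2 ≈ 1970 nmi

1970 nmi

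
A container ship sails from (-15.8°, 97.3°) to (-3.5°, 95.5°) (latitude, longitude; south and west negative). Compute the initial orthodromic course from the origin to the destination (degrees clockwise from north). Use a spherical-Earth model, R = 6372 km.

θ = atan2( sin Δλ·cos φ₂ ,  cos φ₁ sin φ₂ − sin φ₁ cos φ₂ cos Δλ )
  = atan2(-0.0314, +0.2129) = 351.62°

351.6°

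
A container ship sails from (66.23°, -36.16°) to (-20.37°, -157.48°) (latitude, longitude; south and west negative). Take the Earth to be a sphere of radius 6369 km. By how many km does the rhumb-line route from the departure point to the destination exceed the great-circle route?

874 km

Great circle: cos σ = sin φ₁ sin φ₂ + cos φ₁ cos φ₂ cos Δλ,  σ = 2.1118 rad → d_gc = 13449.9 km
Rhumb line: Δψ = -1.9217, q = Δφ/Δψ = 0.7865, d_rh = R√(Δφ²+q²Δλ²) = 14323.9 km
Excess = 14323.9 − 13449.9 = 874.0 ≈ 874 km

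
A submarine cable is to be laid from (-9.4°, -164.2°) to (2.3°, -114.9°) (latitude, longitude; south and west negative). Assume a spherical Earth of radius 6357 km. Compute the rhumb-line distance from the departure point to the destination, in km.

5602 km

Rhumb course C = atan2(Δλ, Δψ) with Δψ = ln[tan(π/4+φ₂/2)/tan(π/4+φ₁/2)] = +0.2050, Δλ = +0.8604 → C = 76.60°
d = R·|Δφ| / |cos C| = 6357·0.20420 / 0.23171 = 5602 km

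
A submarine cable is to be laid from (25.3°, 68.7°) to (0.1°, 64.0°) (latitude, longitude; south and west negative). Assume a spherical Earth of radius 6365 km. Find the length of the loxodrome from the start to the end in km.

Rhumb course C = atan2(Δλ, Δψ) with Δψ = ln[tan(π/4+φ₂/2)/tan(π/4+φ₁/2)] = -0.4549, Δλ = -0.0820 → C = 190.22°
d = R·|Δφ| / |cos C| = 6365·0.43982 / 0.98413 = 2845 km

2845 km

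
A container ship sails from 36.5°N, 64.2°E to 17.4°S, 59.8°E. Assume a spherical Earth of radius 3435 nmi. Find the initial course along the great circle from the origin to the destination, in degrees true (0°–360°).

185.2°

θ = atan2( sin Δλ·cos φ₂ ,  cos φ₁ sin φ₂ − sin φ₁ cos φ₂ cos Δλ )
  = atan2(-0.0732, -0.8063) = 185.19°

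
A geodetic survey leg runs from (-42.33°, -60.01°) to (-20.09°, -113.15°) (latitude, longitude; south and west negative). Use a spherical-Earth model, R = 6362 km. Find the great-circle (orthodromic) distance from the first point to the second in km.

cos σ = sin φ₁ sin φ₂ + cos φ₁ cos φ₂ cos Δλ
      = sin(-42.33°)sin(-20.09°) + cos(-42.33°)cos(-20.09°)cos(-53.14°) = 0.6478
σ = 49.625° → d = Rσ = 6362·0.86611 = 5510 km

5510 km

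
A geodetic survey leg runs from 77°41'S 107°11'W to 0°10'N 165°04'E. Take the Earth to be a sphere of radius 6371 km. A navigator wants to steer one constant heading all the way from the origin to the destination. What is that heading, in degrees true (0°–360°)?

325.5°

Meridional parts: M(φ₁)=-2.2266, M(φ₂)=+0.0029 → ΔM = +2.2295;  Δλ = -1.5315 rad
tan C = Δλ / ΔM = -0.6869 → C = 325.51°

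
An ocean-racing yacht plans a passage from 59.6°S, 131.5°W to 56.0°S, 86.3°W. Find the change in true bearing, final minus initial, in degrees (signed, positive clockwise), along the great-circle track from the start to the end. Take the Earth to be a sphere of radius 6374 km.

At departure: θ₁ = atan2(sin Δλ cos φ₂, cos φ₁ sin φ₂ − sin φ₁ cos φ₂ cos Δλ) = 101.35°
At arrival: θ₂ = atan2(sin Δλ cos φ₁, −cos φ₂ sin φ₁ + sin φ₂ cos φ₁ cos Δλ) = 62.53°
Δθ = θ₂ − θ₁ = -38.8°

-38.8°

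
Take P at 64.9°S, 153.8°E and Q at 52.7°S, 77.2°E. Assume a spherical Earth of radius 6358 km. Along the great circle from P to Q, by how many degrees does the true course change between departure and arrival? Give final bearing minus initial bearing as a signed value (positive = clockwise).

At departure: θ₁ = atan2(sin Δλ cos φ₂, cos φ₁ sin φ₂ − sin φ₁ cos φ₂ cos Δλ) = 250.37°
At arrival: θ₂ = atan2(sin Δλ cos φ₁, −cos φ₂ sin φ₁ + sin φ₂ cos φ₁ cos Δλ) = 318.75°
Δθ = θ₂ − θ₁ = +68.4°

+68.4°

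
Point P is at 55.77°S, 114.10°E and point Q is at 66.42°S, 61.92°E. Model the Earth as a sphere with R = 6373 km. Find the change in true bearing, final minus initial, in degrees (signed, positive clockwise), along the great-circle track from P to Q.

+46.6°

At departure: θ₁ = atan2(sin Δλ cos φ₂, cos φ₁ sin φ₂ − sin φ₁ cos φ₂ cos Δλ) = 225.30°
At arrival: θ₂ = atan2(sin Δλ cos φ₁, −cos φ₂ sin φ₁ + sin φ₂ cos φ₁ cos Δλ) = 271.88°
Δθ = θ₂ − θ₁ = +46.6°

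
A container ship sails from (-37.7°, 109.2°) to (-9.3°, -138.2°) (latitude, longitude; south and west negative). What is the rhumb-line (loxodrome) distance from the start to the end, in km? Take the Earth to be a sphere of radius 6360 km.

11730 km

Δψ = ln[tan(π/4+φ₂/2)/tan(π/4+φ₁/2)] = +0.5483;  Δφ = +0.4957 rad,  Δλ = +1.9652 rad
q = Δφ/Δψ = 0.9040
d = R·√(Δφ² + q²Δλ²) = 6360·1.84439 = 11730 km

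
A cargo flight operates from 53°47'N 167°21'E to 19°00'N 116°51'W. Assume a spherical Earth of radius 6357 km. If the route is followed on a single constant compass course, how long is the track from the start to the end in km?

7599 km

Rhumb course C = atan2(Δλ, Δψ) with Δψ = ln[tan(π/4+φ₂/2)/tan(π/4+φ₁/2)] = -0.7799, Δλ = +1.3230 → C = 120.52°
d = R·|Δφ| / |cos C| = 6357·0.60708 / 0.50784 = 7599 km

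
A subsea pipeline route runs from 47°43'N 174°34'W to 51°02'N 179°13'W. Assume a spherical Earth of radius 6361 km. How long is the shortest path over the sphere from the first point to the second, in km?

Haversine: a = sin²(Δφ/2)+cos φ₁ cos φ₂ sin²(Δλ/2) = 0.00153;  σ = 2·atan2(√a,√(1−a))
σ = 4.489° → d = Rσ = 6361·0.07835 = 498 km

498 km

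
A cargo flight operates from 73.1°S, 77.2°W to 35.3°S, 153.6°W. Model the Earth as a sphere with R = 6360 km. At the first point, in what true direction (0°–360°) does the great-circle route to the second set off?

N = sin Δλ·cos φ₂ = -0.7933;  D = cos φ₁ sin φ₂ − sin φ₁ cos φ₂ cos Δλ = +0.0156
initial course = atan2(N, D) = 271.13°

271.1°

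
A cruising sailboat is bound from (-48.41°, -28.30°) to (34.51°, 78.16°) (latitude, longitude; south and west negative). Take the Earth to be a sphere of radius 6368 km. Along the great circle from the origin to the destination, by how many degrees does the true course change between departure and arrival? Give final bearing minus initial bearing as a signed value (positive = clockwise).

Initial bearing θ₁ = atan2(sin Δλ cos φ₂, cos φ₁ sin φ₂ − sin φ₁ cos φ₂ cos Δλ) = 75.70°
Final bearing θ₂ = (initial bearing from the destination back to the start) + 180° = 51.31°
Δθ = θ₂ − θ₁ = -24.4°

-24.4°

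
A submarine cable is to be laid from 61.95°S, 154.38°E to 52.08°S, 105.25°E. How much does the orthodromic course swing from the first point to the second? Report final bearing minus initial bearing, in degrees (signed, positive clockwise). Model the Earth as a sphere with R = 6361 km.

+42.1°

Initial bearing θ₁ = atan2(sin Δλ cos φ₂, cos φ₁ sin φ₂ − sin φ₁ cos φ₂ cos Δλ) = 268.02°
Final bearing θ₂ = (initial bearing from the destination back to the start) + 180° = 310.12°
Δθ = θ₂ − θ₁ = +42.1°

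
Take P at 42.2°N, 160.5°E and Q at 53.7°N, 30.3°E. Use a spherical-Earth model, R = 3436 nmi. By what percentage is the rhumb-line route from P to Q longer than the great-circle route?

16.6%

Great circle: σ = 1.3096 rad → d_gc = Rσ = 4499.6 nmi
Rhumb: Δφ = +0.2007, Δλ = -2.2724, Δψ = +0.3014, q = Δφ/Δψ = 0.6659 → d_rh = R√(Δφ²+q²Δλ²) = 5244.7 nmi
Excess = (5244.7 − 4499.6) / 4499.6 = 745.1 / 4499.6 = 16.56% ≈ 16.6%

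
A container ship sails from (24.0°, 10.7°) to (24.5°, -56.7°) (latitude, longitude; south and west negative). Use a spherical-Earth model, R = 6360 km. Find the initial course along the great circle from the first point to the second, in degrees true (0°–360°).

285.7°

θ = atan2( sin Δλ·cos φ₂ ,  cos φ₁ sin φ₂ − sin φ₁ cos φ₂ cos Δλ )
  = atan2(-0.8401, +0.2366) = 285.73°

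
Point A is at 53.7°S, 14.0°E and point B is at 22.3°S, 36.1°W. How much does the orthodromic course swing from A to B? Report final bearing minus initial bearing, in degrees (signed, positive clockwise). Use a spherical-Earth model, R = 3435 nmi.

At departure: θ₁ = atan2(sin Δλ cos φ₂, cos φ₁ sin φ₂ − sin φ₁ cos φ₂ cos Δλ) = 289.67°
At arrival: θ₂ = atan2(sin Δλ cos φ₁, −cos φ₂ sin φ₁ + sin φ₂ cos φ₁ cos Δλ) = 322.95°
Δθ = θ₂ − θ₁ = +33.3°

+33.3°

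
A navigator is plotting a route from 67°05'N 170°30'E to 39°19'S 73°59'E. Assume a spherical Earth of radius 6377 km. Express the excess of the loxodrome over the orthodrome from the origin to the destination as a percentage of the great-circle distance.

Great circle: σ = 2.2367 rad → d_gc = Rσ = 14263.6 km
Rhumb: Δφ = -1.8570, Δλ = -1.6845, Δψ = -2.3435, q = Δφ/Δψ = 0.7924 → d_rh = R√(Δφ²+q²Δλ²) = 14584.3 km
Excess = (14584.3 − 14263.6) / 14263.6 = 320.7 / 14263.6 = 2.248% ≈ 2.2%

2.2%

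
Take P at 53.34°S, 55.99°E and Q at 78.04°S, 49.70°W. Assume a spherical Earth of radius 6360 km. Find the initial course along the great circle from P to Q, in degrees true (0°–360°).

θ = atan2( sin Δλ·cos φ₂ ,  cos φ₁ sin φ₂ − sin φ₁ cos φ₂ cos Δλ )
  = atan2(-0.1995, -0.6291) = 197.60°

197.6°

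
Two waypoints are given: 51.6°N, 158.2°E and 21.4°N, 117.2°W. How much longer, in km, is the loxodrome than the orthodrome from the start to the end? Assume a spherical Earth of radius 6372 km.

308 km

Great circle: cos σ = sin φ₁ sin φ₂ + cos φ₁ cos φ₂ cos Δλ,  σ = 1.2235 rad → d_gc = 7796.0 km
Rhumb line: Δψ = -0.6724, q = Δφ/Δψ = 0.7839, d_rh = R√(Δφ²+q²Δλ²) = 8104.3 km
Excess = 8104.3 − 7796.0 = 308.3 ≈ 308 km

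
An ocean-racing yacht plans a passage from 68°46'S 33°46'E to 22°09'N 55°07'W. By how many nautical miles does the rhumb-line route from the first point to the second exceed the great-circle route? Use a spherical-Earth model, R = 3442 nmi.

206 nmi

Great circle: cos σ = sin φ₁ sin φ₂ + cos φ₁ cos φ₂ cos Δλ,  σ = 1.9229 rad → d_gc = 6618.7 nmi
Rhumb line: Δψ = +2.0709, q = Δφ/Δψ = 0.7662, d_rh = R√(Δφ²+q²Δλ²) = 6824.3 nmi
Excess = 6824.3 − 6618.7 = 205.6 ≈ 206 nmi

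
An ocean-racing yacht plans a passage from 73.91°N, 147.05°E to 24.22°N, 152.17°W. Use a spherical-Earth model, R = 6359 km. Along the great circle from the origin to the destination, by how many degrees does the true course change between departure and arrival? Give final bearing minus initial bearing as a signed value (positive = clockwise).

+52.0°

Initial bearing θ₁ = atan2(sin Δλ cos φ₂, cos φ₁ sin φ₂ − sin φ₁ cos φ₂ cos Δλ) = 111.53°
Final bearing θ₂ = (initial bearing from the destination back to the start) + 180° = 163.58°
Δθ = θ₂ − θ₁ = +52.0°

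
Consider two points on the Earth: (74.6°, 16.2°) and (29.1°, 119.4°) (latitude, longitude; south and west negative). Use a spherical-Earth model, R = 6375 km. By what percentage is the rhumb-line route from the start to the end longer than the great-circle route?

Great circle: σ = 1.1419 rad → d_gc = Rσ = 7279.5 km
Rhumb: Δφ = -0.7941, Δλ = +1.8012, Δψ = -1.4697, q = Δφ/Δψ = 0.5403 → d_rh = R√(Δφ²+q²Δλ²) = 8007.7 km
Excess = (8007.7 − 7279.5) / 7279.5 = 728.2 / 7279.5 = 10.00% ≈ 10.0%

10.0%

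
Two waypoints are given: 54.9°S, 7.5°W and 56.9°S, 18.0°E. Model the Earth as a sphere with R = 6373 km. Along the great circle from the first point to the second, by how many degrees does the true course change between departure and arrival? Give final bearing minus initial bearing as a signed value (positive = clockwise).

At departure: θ₁ = atan2(sin Δλ cos φ₂, cos φ₁ sin φ₂ − sin φ₁ cos φ₂ cos Δλ) = 108.45°
At arrival: θ₂ = atan2(sin Δλ cos φ₁, −cos φ₂ sin φ₁ + sin φ₂ cos φ₁ cos Δλ) = 87.22°
Δθ = θ₂ − θ₁ = -21.2°

-21.2°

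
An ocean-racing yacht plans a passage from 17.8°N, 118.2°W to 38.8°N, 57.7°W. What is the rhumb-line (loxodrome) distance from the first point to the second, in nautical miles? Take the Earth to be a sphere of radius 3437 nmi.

3408 nmi

Rhumb course C = atan2(Δλ, Δψ) with Δψ = ln[tan(π/4+φ₂/2)/tan(π/4+φ₁/2)] = +0.4200, Δλ = +1.0559 → C = 68.31°
d = R·|Δφ| / |cos C| = 3437·0.36652 / 0.36960 = 3408 nmi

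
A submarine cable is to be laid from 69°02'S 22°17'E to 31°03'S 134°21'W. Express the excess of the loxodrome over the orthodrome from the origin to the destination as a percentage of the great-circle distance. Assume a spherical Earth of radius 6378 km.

28.0%

Great circle: σ = 1.3692 rad → d_gc = Rσ = 8732.8 km
Rhumb: Δφ = +0.6629, Δλ = -2.7338, Δψ = +1.1166, q = Δφ/Δψ = 0.5937 → d_rh = R√(Δφ²+q²Δλ²) = 11182.0 km
Excess = (11182.0 − 8732.8) / 8732.8 = 2449.2 / 8732.8 = 28.046% ≈ 28.0%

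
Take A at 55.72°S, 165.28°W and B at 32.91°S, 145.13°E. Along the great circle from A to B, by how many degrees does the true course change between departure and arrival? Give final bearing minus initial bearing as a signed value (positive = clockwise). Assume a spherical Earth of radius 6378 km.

Initial bearing θ₁ = atan2(sin Δλ cos φ₂, cos φ₁ sin φ₂ − sin φ₁ cos φ₂ cos Δλ) = 282.67°
Final bearing θ₂ = (initial bearing from the destination back to the start) + 180° = 319.11°
Δθ = θ₂ − θ₁ = +36.4°

+36.4°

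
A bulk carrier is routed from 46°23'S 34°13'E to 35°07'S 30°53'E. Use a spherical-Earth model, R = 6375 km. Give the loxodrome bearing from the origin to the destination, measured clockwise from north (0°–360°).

347.4°

Δψ = ln[tan(π/4+φ₂/2)/tan(π/4+φ₁/2)] = +0.2606
Δλ = -0.0582 rad (taken the short way round)
course = atan2(Δλ, Δψ) = 347.42°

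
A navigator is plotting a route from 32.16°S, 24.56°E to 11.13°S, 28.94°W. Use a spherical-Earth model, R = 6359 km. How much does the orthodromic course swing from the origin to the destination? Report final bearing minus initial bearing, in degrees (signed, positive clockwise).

At departure: θ₁ = atan2(sin Δλ cos φ₂, cos φ₁ sin φ₂ − sin φ₁ cos φ₂ cos Δλ) = 280.57°
At arrival: θ₂ = atan2(sin Δλ cos φ₁, −cos φ₂ sin φ₁ + sin φ₂ cos φ₁ cos Δλ) = 301.99°
Δθ = θ₂ − θ₁ = +21.4°

+21.4°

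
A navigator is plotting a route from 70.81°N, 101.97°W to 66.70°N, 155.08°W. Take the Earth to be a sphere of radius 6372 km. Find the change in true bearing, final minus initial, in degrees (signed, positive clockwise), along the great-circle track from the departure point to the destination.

-50.0°

Initial bearing θ₁ = atan2(sin Δλ cos φ₂, cos φ₁ sin φ₂ − sin φ₁ cos φ₂ cos Δλ) = 283.79°
Final bearing θ₂ = (initial bearing from the destination back to the start) + 180° = 233.81°
Δθ = θ₂ − θ₁ = -50.0°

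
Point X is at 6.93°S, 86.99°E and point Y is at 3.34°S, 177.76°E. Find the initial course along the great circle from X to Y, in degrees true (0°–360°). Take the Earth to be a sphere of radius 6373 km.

93.4°

N = sin Δλ·cos φ₂ = +0.9982;  D = cos φ₁ sin φ₂ − sin φ₁ cos φ₂ cos Δλ = -0.0595
initial course = atan2(N, D) = 93.41°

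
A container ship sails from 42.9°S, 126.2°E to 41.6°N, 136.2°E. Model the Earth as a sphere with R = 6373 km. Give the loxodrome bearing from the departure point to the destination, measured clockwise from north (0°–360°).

6.1°

Meridional parts: M(φ₁)=-0.8305, M(φ₂)=+0.7998 → ΔM = +1.6303;  Δλ = +0.1745 rad
tan C = Δλ / ΔM = +0.1071 → C = 6.11°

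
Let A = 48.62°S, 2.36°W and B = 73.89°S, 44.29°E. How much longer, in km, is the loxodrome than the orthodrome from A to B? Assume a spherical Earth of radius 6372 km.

Great circle: cos σ = sin φ₁ sin φ₂ + cos φ₁ cos φ₂ cos Δλ,  σ = 0.5609 rad → d_gc = 3573.9 km
Rhumb line: Δψ = -0.9816, q = Δφ/Δψ = 0.4493, d_rh = R√(Δφ²+q²Δλ²) = 3651.3 km
Excess = 3651.3 − 3573.9 = 77.4 ≈ 77 km

77 km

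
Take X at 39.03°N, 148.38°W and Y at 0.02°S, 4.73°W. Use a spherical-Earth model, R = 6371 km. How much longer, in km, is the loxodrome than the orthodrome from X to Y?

998 km

Great circle: cos σ = sin φ₁ sin φ₂ + cos φ₁ cos φ₂ cos Δλ,  σ = 2.2471 rad → d_gc = 14316.0 km
Rhumb line: Δψ = -0.7413, q = Δφ/Δψ = 0.9194, d_rh = R√(Δφ²+q²Δλ²) = 15313.9 km
Excess = 15313.9 − 14316.0 = 997.9 ≈ 998 km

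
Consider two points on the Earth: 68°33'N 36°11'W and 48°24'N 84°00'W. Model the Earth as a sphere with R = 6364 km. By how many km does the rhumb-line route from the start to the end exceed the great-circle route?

75 km

Great circle: cos σ = sin φ₁ sin φ₂ + cos φ₁ cos φ₂ cos Δλ,  σ = 0.5374 rad → d_gc = 3420.1 km
Rhumb line: Δψ = -0.6959, q = Δφ/Δψ = 0.5053, d_rh = R√(Δφ²+q²Δλ²) = 3494.7 km
Excess = 3494.7 − 3420.1 = 74.6 ≈ 75 km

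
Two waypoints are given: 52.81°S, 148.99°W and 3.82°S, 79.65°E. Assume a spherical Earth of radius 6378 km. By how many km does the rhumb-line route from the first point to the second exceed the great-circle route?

Great circle: cos σ = sin φ₁ sin φ₂ + cos φ₁ cos φ₂ cos Δλ,  σ = 1.9235 rad → d_gc = 12268.2 km
Rhumb line: Δψ = +1.0226, q = Δφ/Δψ = 0.8361, d_rh = R√(Δφ²+q²Δλ²) = 13387.5 km
Excess = 13387.5 − 12268.2 = 1119.3 ≈ 1119 km

1119 km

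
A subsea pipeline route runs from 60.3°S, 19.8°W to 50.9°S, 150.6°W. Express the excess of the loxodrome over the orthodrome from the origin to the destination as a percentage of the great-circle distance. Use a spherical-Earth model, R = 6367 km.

Great circle: σ = 1.0816 rad → d_gc = Rσ = 6886.5 km
Rhumb: Δφ = +0.1641, Δλ = -2.2829, Δψ = +0.2921, q = Δφ/Δψ = 0.5616 → d_rh = R√(Δφ²+q²Δλ²) = 8229.7 km
Excess = (8229.7 − 6886.5) / 6886.5 = 1343.2 / 6886.5 = 19.50% ≈ 19.5%

19.5%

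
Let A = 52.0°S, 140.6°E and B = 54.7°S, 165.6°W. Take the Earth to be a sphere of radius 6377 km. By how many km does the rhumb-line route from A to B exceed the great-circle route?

Great circle: cos σ = sin φ₁ sin φ₂ + cos φ₁ cos φ₂ cos Δλ,  σ = 0.5486 rad → d_gc = 3498.6 km
Rhumb line: Δψ = -0.0790, q = Δφ/Δψ = 0.5967, d_rh = R√(Δφ²+q²Δλ²) = 3585.4 km
Excess = 3585.4 − 3498.6 = 86.8 ≈ 87 km

87 km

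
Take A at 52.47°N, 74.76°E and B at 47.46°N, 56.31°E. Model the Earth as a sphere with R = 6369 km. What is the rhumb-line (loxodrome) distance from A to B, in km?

1430 km

Δψ = ln[tan(π/4+φ₂/2)/tan(π/4+φ₁/2)] = -0.1361;  Δφ = -0.0874 rad,  Δλ = -0.3220 rad
q = Δφ/Δψ = 0.6425
d = R·√(Δφ² + q²Δλ²) = 6369·0.22460 = 1430 km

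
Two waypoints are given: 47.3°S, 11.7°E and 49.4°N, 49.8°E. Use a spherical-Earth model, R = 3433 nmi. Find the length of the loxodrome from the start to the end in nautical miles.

6127 nmi

Δψ = ln[tan(π/4+φ₂/2)/tan(π/4+φ₁/2)] = +1.9338;  Δφ = +1.6877 rad,  Δλ = +0.6650 rad
q = Δφ/Δψ = 0.8727
d = R·√(Δφ² + q²Δλ²) = 3433·1.78473 = 6127 nmi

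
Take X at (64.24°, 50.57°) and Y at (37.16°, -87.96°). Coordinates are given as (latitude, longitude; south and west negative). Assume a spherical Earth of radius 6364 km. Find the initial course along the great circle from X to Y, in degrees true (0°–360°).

326.6°

N = sin Δλ·cos φ₂ = -0.5278;  D = cos φ₁ sin φ₂ − sin φ₁ cos φ₂ cos Δλ = +0.8003
initial course = atan2(N, D) = 326.60°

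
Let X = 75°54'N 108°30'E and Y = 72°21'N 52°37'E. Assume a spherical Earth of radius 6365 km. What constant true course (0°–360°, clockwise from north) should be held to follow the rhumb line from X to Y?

256.9°

Δψ = ln[tan(π/4+φ₂/2)/tan(π/4+φ₁/2)] = -0.2274
Δλ = -0.9753 rad (taken the short way round)
course = atan2(Δλ, Δψ) = 256.87°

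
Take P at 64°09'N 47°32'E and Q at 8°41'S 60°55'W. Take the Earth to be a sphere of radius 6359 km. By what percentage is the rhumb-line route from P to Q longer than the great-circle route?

Great circle: σ = 1.8466 rad → d_gc = Rσ = 11742.2 km
Rhumb: Δφ = -1.2712, Δλ = -1.8928, Δψ = -1.6240, q = Δφ/Δψ = 0.7827 → d_rh = R√(Δφ²+q²Δλ²) = 12413.8 km
Excess = (12413.8 − 11742.2) / 11742.2 = 671.6 / 11742.2 = 5.72% ≈ 5.7%

5.7%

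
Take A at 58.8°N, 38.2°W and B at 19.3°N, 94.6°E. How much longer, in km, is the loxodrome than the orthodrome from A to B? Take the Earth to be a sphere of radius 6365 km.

1444 km

Great circle: cos σ = sin φ₁ sin φ₂ + cos φ₁ cos φ₂ cos Δλ,  σ = 1.6203 rad → d_gc = 10313.2 km
Rhumb line: Δψ = -0.9324, q = Δφ/Δψ = 0.7394, d_rh = R√(Δφ²+q²Δλ²) = 11757.5 km
Excess = 11757.5 − 10313.2 = 1444.3 ≈ 1444 km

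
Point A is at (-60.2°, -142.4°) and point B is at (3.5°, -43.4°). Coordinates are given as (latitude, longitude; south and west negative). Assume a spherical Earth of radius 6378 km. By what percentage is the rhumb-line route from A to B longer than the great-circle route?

Great circle: σ = 1.7017 rad → d_gc = Rσ = 10853.7 km
Rhumb: Δφ = +1.1118, Δλ = +1.7279, Δψ = +1.3851, q = Δφ/Δψ = 0.8027 → d_rh = R√(Δφ²+q²Δλ²) = 11337.1 km
Excess = (11337.1 − 10853.7) / 10853.7 = 483.4 / 10853.7 = 4.454% ≈ 4.5%

4.5%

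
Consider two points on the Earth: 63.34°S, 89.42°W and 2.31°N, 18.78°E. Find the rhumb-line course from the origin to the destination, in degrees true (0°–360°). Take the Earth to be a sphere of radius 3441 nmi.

Δψ = ln[tan(π/4+φ₂/2)/tan(π/4+φ₁/2)] = +1.4803
Δλ = +1.8884 rad (taken the short way round)
course = atan2(Δλ, Δψ) = 51.91°

51.9°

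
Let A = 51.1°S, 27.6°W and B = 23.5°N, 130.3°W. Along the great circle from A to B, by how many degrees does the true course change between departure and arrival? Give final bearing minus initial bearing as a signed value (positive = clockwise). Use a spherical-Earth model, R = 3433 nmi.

+41.1°

At departure: θ₁ = atan2(sin Δλ cos φ₂, cos φ₁ sin φ₂ − sin φ₁ cos φ₂ cos Δλ) = 275.97°
At arrival: θ₂ = atan2(sin Δλ cos φ₁, −cos φ₂ sin φ₁ + sin φ₂ cos φ₁ cos Δλ) = 317.07°
Δθ = θ₂ − θ₁ = +41.1°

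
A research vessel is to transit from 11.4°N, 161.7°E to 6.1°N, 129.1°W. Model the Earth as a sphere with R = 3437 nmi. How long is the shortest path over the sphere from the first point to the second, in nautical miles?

4107 nmi

cos σ = sin φ₁ sin φ₂ + cos φ₁ cos φ₂ cos Δλ
      = sin(11.40°)sin(6.10°) + cos(11.40°)cos(6.10°)cos(69.20°) = 0.3671
σ = 68.461° → d = Rσ = 3437·1.19487 = 4107 nmi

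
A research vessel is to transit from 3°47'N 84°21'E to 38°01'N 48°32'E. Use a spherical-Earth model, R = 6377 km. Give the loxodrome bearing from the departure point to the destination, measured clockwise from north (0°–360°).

Meridional parts: M(φ₁)=+0.0661, M(φ₂)=+0.7184 → ΔM = +0.6523;  Δλ = -0.6251 rad
tan C = Δλ / ΔM = -0.9584 → C = 316.22°

316.2°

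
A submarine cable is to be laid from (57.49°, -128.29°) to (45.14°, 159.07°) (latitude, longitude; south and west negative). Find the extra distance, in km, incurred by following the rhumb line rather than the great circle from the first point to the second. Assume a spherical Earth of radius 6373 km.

Great circle: cos σ = sin φ₁ sin φ₂ + cos φ₁ cos φ₂ cos Δλ,  σ = 0.7801 rad → d_gc = 4971.3 km
Rhumb line: Δψ = -0.3476, q = Δφ/Δψ = 0.6200, d_rh = R√(Δφ²+q²Δλ²) = 5194.5 km
Excess = 5194.5 − 4971.3 = 223.2 ≈ 223 km

223 km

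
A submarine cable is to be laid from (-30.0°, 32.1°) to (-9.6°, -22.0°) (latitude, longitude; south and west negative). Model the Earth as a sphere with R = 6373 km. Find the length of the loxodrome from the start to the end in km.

6064 km

Δψ = ln[tan(π/4+φ₂/2)/tan(π/4+φ₁/2)] = +0.3810;  Δφ = +0.3560 rad,  Δλ = -0.9442 rad
q = Δφ/Δψ = 0.9346
d = R·√(Δφ² + q²Δλ²) = 6373·0.95158 = 6064 km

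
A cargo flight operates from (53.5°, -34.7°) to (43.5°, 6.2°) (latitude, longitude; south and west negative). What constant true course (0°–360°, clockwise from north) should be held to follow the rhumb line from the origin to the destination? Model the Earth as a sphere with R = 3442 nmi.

110.3°

Δψ = ln[tan(π/4+φ₂/2)/tan(π/4+φ₁/2)] = -0.2646
Δλ = +0.7138 rad (taken the short way round)
course = atan2(Δλ, Δψ) = 110.34°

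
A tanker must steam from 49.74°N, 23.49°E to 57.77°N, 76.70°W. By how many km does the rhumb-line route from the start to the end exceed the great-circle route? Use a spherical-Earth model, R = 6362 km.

591 km

Great circle: cos σ = sin φ₁ sin φ₂ + cos φ₁ cos φ₂ cos Δλ,  σ = 0.9465 rad → d_gc = 6021.4 km
Rhumb line: Δψ = +0.2380, q = Δφ/Δψ = 0.5889, d_rh = R√(Δφ²+q²Δλ²) = 6612.4 km
Excess = 6612.4 − 6021.4 = 591.0 ≈ 591 km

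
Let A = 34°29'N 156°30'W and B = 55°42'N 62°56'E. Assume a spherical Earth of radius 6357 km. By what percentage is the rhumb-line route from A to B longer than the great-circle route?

19.1%

Great circle: σ = 1.4616 rad → d_gc = Rσ = 9291.7 km
Rhumb: Δφ = +0.3703, Δλ = -2.4534, Δψ = +0.5339, q = Δφ/Δψ = 0.6936 → d_rh = R√(Δφ²+q²Δλ²) = 11070.9 km
Excess = (11070.9 − 9291.7) / 9291.7 = 1779.2 / 9291.7 = 19.148% ≈ 19.1%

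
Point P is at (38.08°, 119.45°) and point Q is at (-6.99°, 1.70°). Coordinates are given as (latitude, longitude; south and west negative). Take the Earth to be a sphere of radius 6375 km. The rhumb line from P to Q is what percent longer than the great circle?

2.4%

Great circle: σ = 2.0251 rad → d_gc = Rσ = 12910.05 km
Rhumb: Δφ = -0.7866, Δλ = -2.0551, Δψ = -0.8421, q = Δφ/Δψ = 0.9342 → d_rh = R√(Δφ²+q²Δλ²) = 13226.31 km
Excess = (13226.31 − 12910.05) / 12910.05 = 316.26 / 12910.05 = 2.4497% ≈ 2.4%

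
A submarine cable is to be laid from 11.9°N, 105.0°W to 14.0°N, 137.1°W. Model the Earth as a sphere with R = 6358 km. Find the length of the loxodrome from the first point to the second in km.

3479 km

Rhumb course C = atan2(Δλ, Δψ) with Δψ = ln[tan(π/4+φ₂/2)/tan(π/4+φ₁/2)] = +0.0376, Δλ = -0.5603 → C = 273.84°
d = R·|Δφ| / |cos C| = 6358·0.03665 / 0.06698 = 3479 km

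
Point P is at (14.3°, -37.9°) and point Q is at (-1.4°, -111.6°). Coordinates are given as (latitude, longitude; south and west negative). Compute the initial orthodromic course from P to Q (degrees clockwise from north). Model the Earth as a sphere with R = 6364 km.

N = sin Δλ·cos φ₂ = -0.9595;  D = cos φ₁ sin φ₂ − sin φ₁ cos φ₂ cos Δλ = -0.0930
initial course = atan2(N, D) = 264.47°

264.5°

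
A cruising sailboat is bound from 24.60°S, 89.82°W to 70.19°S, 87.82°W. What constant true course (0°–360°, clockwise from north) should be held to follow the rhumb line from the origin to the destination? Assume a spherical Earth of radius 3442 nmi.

Δψ = ln[tan(π/4+φ₂/2)/tan(π/4+φ₁/2)] = -1.3020
Δλ = +0.0349 rad (taken the short way round)
course = atan2(Δλ, Δψ) = 178.46°

178.5°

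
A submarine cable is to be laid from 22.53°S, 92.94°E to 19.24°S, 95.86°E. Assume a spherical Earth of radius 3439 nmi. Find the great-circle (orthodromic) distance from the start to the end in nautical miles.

257 nmi

Haversine: a = sin²(Δφ/2)+cos φ₁ cos φ₂ sin²(Δλ/2) = 0.00139;  σ = 2·atan2(√a,√(1−a))
σ = 4.274° → d = Rσ = 3439·0.07459 = 257 nmi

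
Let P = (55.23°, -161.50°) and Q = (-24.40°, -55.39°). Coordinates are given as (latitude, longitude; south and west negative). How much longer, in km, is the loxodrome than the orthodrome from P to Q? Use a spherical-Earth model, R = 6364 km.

Great circle: cos σ = sin φ₁ sin φ₂ + cos φ₁ cos φ₂ cos Δλ,  σ = 2.0754 rad → d_gc = 13207.8 km
Rhumb line: Δψ = -1.6006, q = Δφ/Δψ = 0.8683, d_rh = R√(Δφ²+q²Δλ²) = 13526.2 km
Excess = 13526.2 − 13207.8 = 318.4 ≈ 318 km

318 km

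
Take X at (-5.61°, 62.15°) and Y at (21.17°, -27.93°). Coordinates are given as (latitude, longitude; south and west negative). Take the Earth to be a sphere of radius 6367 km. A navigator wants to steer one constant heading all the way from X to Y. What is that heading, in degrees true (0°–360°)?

286.9°

Δψ = ln[tan(π/4+φ₂/2)/tan(π/4+φ₁/2)] = +0.4763
Δλ = -1.5722 rad (taken the short way round)
course = atan2(Δλ, Δψ) = 286.85°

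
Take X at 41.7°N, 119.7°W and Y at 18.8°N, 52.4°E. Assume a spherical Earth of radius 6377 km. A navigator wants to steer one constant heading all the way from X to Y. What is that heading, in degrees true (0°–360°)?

98.9°

Meridional parts: M(φ₁)=+0.8021, M(φ₂)=+0.3342 → ΔM = -0.4680;  Δλ = +3.0037 rad
tan C = Δλ / ΔM = -6.4187 → C = 98.86°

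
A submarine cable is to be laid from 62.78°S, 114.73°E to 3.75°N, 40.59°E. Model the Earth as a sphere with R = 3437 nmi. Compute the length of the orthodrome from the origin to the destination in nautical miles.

5170 nmi

Haversine: a = sin²(Δφ/2)+cos φ₁ cos φ₂ sin²(Δλ/2) = 0.46671;  σ = 2·atan2(√a,√(1−a))
σ = 86.183° → d = Rσ = 3437·1.50417 = 5170 nmi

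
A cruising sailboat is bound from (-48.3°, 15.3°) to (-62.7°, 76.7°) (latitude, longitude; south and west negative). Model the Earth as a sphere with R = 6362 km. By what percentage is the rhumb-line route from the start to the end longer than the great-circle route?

3.5%

Great circle: σ = 0.6274 rad → d_gc = Rσ = 3991.8 km
Rhumb: Δφ = -0.2513, Δλ = +1.0716, Δψ = -0.4500, q = Δφ/Δψ = 0.5585 → d_rh = R√(Δφ²+q²Δλ²) = 4129.8 km
Excess = (4129.8 − 3991.8) / 3991.8 = 138.0 / 3991.8 = 3.46% ≈ 3.5%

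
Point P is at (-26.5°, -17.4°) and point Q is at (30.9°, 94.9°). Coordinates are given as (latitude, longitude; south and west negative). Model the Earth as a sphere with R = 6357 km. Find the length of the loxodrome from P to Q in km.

13512 km

Δψ = ln[tan(π/4+φ₂/2)/tan(π/4+φ₁/2)] = +1.0475;  Δφ = +1.0018 rad,  Δλ = +1.9600 rad
q = Δφ/Δψ = 0.9564
d = R·√(Δφ² + q²Δλ²) = 6357·2.12549 = 13512 km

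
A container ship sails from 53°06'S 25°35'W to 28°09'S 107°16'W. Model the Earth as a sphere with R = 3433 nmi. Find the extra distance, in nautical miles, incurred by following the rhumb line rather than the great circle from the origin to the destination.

Great circle: cos σ = sin φ₁ sin φ₂ + cos φ₁ cos φ₂ cos Δλ,  σ = 1.0997 rad → d_gc = 3775.32 nmi
Rhumb line: Δψ = +0.5854, q = Δφ/Δψ = 0.7439, d_rh = R√(Δφ²+q²Δλ²) = 3935.76 nmi
Excess = 3935.76 − 3775.32 = 160.44 ≈ 160 nmi

160 nmi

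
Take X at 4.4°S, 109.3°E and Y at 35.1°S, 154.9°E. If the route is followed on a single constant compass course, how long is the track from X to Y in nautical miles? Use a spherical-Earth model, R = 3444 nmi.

Δψ = ln[tan(π/4+φ₂/2)/tan(π/4+φ₁/2)] = -0.5781;  Δφ = -0.5358 rad,  Δλ = +0.7959 rad
q = Δφ/Δψ = 0.9269
d = R·√(Δφ² + q²Δλ²) = 3444·0.91172 = 3140 nmi

3140 nmi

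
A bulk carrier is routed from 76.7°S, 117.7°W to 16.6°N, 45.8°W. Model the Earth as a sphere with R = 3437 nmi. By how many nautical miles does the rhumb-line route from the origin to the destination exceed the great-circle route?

168 nmi

Great circle: cos σ = sin φ₁ sin φ₂ + cos φ₁ cos φ₂ cos Δλ,  σ = 1.7819 rad → d_gc = 6124.4 nmi
Rhumb line: Δψ = +2.4430, q = Δφ/Δψ = 0.6666, d_rh = R√(Δφ²+q²Δλ²) = 6292.0 nmi
Excess = 6292.0 − 6124.4 = 167.6 ≈ 168 nmi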